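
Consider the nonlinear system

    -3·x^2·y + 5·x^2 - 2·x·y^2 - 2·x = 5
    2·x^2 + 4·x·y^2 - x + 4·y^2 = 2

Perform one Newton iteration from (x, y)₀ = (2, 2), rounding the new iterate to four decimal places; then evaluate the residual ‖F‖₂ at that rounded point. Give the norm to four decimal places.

93.1837

At (2, 2): F = (-29.0000, 52.0000).
Jacobian J = [[-6·x·y + 10·x - 2·y^2 - 2, -3·x^2 - 4·x·y], [4·x + 4·y^2 - 1, 8·x·y + 8·y]].
At the point, J = [[-14.0000, -28.0000], [23.0000, 48.0000]] (det J = -28.0000).
Solving J·Δ = −F gives Δ = (2.2857, -2.1786).
Then the next iterate is (x, y)₁ = (4.2857, -0.1786).
Re-evaluating at (4.2857, -0.1786): F = (87.832471, 31.123161), so ‖F‖₂ = 93.1837.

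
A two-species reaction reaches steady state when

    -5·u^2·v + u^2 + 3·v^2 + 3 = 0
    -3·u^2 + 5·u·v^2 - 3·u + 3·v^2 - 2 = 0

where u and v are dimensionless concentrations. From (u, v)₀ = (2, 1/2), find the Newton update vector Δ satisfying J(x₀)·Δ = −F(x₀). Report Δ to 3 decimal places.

(-1.007, 0.223)

At (2, 1/2): F = (-2.250, -16.750).
Jacobian J = [[-10·u·v + 2·u, -5·u^2 + 6·v], [-6·u + 5·v^2 - 3, 10·u·v + 6·v]].
At the point, J = [[-6.000, -17.000], [-13.750, 13.000]] (det J = -311.750).
Solving J·Δ = −F gives Δ = (-1.007, 0.223).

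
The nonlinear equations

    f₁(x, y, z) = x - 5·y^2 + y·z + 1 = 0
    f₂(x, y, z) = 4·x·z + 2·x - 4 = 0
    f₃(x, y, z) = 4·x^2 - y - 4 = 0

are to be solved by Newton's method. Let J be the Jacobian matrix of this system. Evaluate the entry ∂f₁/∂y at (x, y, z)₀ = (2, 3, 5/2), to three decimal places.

-27.500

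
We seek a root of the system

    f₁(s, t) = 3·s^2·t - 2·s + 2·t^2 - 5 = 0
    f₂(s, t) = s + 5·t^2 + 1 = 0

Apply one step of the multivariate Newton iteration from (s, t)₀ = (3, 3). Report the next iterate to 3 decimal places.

(2.521, 1.383)

At (3, 3): F = (88.000, 49.000).
Jacobian J = [[6·s·t - 2, 3·s^2 + 4·t], [1, 10·t]].
At the point, J = [[52.000, 39.000], [1.000, 30.000]] (det J = 1521.000).
Solving J·Δ = −F gives Δ = (-0.479, -1.617).
Then the next iterate is (s, t)₁ = (2.521, 1.383).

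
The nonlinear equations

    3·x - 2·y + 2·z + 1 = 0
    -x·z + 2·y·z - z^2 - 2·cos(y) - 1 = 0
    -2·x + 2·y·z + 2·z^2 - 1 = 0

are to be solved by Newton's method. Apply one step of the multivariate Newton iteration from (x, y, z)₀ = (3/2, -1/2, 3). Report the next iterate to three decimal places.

At (3/2, -1/2, 3): F = (12.500, -19.25517, 11.000).
Jacobian J = [[3, -2, 2], [-z, 2·z + 2·sin(y), -x + 2·y - 2·z], [-2, 2·z, 2·y + 4·z]].
At the point, J = [[3.000, -2.000, 2.000], [-3.000, 5.04115, -8.500], [-2.000, 6.000, 11.000]] (det J = 203.52251).
Solving J·Δ = −F gives Δ = (-3.695, -0.624, -1.331).
Then the next iterate is (x, y, z)₁ = (-2.195, -1.124, 1.669).

(-2.195, -1.124, 1.669)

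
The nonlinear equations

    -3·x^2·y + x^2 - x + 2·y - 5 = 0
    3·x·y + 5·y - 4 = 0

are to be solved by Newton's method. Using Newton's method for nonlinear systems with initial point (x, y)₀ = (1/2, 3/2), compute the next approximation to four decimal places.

At (1/2, 3/2): F = (-3.3750, 5.7500).
Jacobian J = [[-6·x·y + 2·x - 1, -3·x^2 + 2], [3·y, 3·x + 5]].
At the point, J = [[-4.5000, 1.2500], [4.5000, 6.5000]] (det J = -34.8750).
Solving J·Δ = −F gives Δ = (-0.8351, -0.3065).
Then the next iterate is (x, y)₁ = (-0.3351, 1.1935).

(-0.3351, 1.1935)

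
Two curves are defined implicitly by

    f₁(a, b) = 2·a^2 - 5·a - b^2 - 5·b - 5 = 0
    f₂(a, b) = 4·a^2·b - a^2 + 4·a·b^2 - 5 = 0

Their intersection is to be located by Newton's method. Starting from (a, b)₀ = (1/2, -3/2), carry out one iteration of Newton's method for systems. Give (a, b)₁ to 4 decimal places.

(0.2763, -2.0395)

At (1/2, -3/2): F = (-1.7500, -2.2500).
Jacobian J = [[4·a - 5, -2·b - 5], [8·a·b - 2·a + 4·b^2, 4·a^2 + 8·a·b]].
At the point, J = [[-3.0000, -2.0000], [2.0000, -5.0000]] (det J = 19.0000).
Solving J·Δ = −F gives Δ = (-0.2237, -0.5395).
Then the next iterate is (a, b)₁ = (0.2763, -2.0395).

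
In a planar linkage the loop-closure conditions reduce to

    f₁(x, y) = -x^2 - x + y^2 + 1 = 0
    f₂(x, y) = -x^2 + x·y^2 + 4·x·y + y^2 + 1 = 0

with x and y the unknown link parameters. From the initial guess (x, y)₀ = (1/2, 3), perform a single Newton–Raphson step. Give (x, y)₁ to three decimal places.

At (1/2, 3): F = (9.250, 20.250).
Jacobian J = [[-2·x - 1, 2·y], [-2·x + y^2 + 4·y, 2·x·y + 4·x + 2·y]].
At the point, J = [[-2.000, 6.000], [20.000, 11.000]] (det J = -142.000).
Solving J·Δ = −F gives Δ = (-0.139, -1.588).
Then the next iterate is (x, y)₁ = (0.361, 1.412).

(0.361, 1.412)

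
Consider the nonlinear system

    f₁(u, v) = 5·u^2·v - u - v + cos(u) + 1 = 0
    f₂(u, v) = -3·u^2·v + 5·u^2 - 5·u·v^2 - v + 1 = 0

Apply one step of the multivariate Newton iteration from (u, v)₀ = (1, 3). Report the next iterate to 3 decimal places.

At (1, 3): F = (12.54030, -51.000).
Jacobian J = [[10·u·v - sin(u) - 1, 5·u^2 - 1], [-6·u·v + 10·u - 5·v^2, -3·u^2 - 10·u·v - 1]].
At the point, J = [[28.15853, 4.000], [-53.000, -34.000]] (det J = -745.38999).
Solving J·Δ = −F gives Δ = (-0.298, -1.035).
Then the next iterate is (u, v)₁ = (0.702, 1.965).

(0.702, 1.965)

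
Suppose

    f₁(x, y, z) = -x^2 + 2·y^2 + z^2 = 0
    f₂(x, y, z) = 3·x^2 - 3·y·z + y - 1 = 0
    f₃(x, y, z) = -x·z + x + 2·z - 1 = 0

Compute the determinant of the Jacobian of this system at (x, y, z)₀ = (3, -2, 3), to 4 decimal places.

J = [[-2·x, 4·y, 2·z], [6·x, -3·z + 1, -3·y], [-z + 1, 0, -x + 2]].
At the point, J = [[-6.0000, -8.0000, 6.0000], [18.0000, -8.0000, 6.0000], [-2.0000, 0.0000, -1.0000]].
det J = -192.0000.

-192.0000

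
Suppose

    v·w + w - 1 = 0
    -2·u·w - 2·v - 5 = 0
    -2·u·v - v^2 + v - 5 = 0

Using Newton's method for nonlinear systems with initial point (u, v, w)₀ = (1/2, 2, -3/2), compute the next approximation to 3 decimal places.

(1.174, -0.924, -1.129)

At (1/2, 2, -3/2): F = (-5.500, -7.500, -9.000).
Jacobian J = [[0, w, v + 1], [-2·w, -2, -2·u], [-2·v, -2·u - 2·v + 1, 0]].
At the point, J = [[0.000, -1.500, 3.000], [3.000, -2.000, -1.000], [-4.000, -4.000, 0.000]] (det J = -66.000).
Solving J·Δ = −F gives Δ = (0.674, -2.924, 0.371).
Then the next iterate is (u, v, w)₁ = (1.174, -0.924, -1.129).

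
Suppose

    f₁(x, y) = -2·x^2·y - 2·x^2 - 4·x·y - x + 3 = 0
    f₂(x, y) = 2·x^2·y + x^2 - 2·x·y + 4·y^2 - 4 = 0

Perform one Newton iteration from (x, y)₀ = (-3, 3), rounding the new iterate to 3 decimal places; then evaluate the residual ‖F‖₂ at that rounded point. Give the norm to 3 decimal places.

At (-3, 3): F = (-30.000, 113.000).
Jacobian J = [[-4·x·y - 4·x - 4·y - 1, -2·x^2 - 4·x], [4·x·y + 2·x - 2·y, 2·x^2 - 2·x + 8·y]].
At the point, J = [[35.000, -6.000], [-48.000, 48.000]] (det J = 1392.000).
Solving J·Δ = −F gives Δ = (0.547, -1.807).
Then the next iterate is (x, y)₁ = (-2.453, 1.193).
Re-evaluating at (-2.453, 1.193): F = (-9.23276, 27.92012), so ‖F‖₂ = 29.407.

29.407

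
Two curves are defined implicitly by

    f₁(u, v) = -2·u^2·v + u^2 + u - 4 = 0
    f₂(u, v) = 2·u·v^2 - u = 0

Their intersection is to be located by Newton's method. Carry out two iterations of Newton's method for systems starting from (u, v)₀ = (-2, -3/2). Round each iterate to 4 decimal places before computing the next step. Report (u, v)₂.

(-1.4890, -0.7761)

At (-2, -3/2): F = (10.0000, -7.0000).
Jacobian J = [[-4·u·v + 2·u + 1, -2·u^2], [2·v^2 - 1, 4·u·v]].
At the point, J = [[-15.0000, -8.0000], [3.5000, 12.0000]] (det J = -152.0000).
Solving J·Δ = −F gives Δ = (0.4211, 0.4605).
Then the next iterate is (u, v)₁ = (-1.5789, -1.0395).
Round to (-1.5789, -1.0395) and repeat: F = (2.096817, -1.833293), J = [[-8.722866, -4.985850], [1.161121, 6.565066]].
Δ = (0.0899, 0.2634), so (u, v)₂ = (-1.4890, -0.7761).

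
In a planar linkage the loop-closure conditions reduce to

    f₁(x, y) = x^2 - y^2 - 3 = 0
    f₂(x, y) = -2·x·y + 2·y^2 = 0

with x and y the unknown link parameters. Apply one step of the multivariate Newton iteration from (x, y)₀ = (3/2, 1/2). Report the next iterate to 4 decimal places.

(1.5000, -0.5000)

At (3/2, 1/2): F = (-1.0000, -1.0000).
Jacobian J = [[2·x, -2·y], [-2·y, -2·x + 4·y]].
At the point, J = [[3.0000, -1.0000], [-1.0000, -1.0000]] (det J = -4.0000).
Solving J·Δ = −F gives Δ = (0.0000, -1.0000).
Then the next iterate is (x, y)₁ = (1.5000, -0.5000).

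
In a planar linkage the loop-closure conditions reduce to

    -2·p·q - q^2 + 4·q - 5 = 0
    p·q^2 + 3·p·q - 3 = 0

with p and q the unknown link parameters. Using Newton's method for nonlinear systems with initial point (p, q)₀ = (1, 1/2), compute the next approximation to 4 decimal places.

At (1, 1/2): F = (-4.2500, -1.2500).
Jacobian J = [[-2·q, -2·p - 2·q + 4], [q^2 + 3·q, 2·p·q + 3·p]].
At the point, J = [[-1.0000, 1.0000], [1.7500, 4.0000]] (det J = -5.7500).
Solving J·Δ = −F gives Δ = (-2.7391, 1.5109).
Then the next iterate is (p, q)₁ = (-1.7391, 2.0109).

(-1.7391, 2.0109)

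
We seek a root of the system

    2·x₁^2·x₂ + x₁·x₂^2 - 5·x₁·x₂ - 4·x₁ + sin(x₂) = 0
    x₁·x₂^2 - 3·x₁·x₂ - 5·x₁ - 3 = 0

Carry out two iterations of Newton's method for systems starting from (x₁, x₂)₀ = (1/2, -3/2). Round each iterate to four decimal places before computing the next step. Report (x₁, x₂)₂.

(-2.7644, -3.1772)

At (1/2, -3/2): F = (1.127505, -2.1250).
Jacobian J = [[4·x₁·x₂ + x₂^2 - 5·x₂ - 4, 2·x₁^2 + 2·x₁·x₂ - 5·x₁ + cos(x₂)], [x₂^2 - 3·x₂ - 5, 2·x₁·x₂ - 3·x₁]].
At the point, J = [[2.7500, -3.429263], [1.7500, -3.0000]] (det J = -2.248790).
Solving J·Δ = −F gives Δ = (-4.7446, -3.4760).
Then the next iterate is (x₁, x₂)₁ = (-4.2446, -4.9760).
Round to (-4.2446, -4.9760) and repeat: F = (-372.062027, -150.239130), J = [[130.125094, 99.759086], [34.688576, 54.976059]].
Δ = (1.4802, 1.7988), so (x₁, x₂)₂ = (-2.7644, -3.1772).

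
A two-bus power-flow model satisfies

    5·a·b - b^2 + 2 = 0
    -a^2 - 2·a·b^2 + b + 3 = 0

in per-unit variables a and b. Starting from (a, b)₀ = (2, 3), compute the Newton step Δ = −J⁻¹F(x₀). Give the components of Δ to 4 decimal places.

(-1.5292, -0.0156)

At (2, 3): F = (23.0000, -34.0000).
Jacobian J = [[5·b, 5·a - 2·b], [-2·a - 2·b^2, -4·a·b + 1]].
At the point, J = [[15.0000, 4.0000], [-22.0000, -23.0000]] (det J = -257.0000).
Solving J·Δ = −F gives Δ = (-1.5292, -0.0156).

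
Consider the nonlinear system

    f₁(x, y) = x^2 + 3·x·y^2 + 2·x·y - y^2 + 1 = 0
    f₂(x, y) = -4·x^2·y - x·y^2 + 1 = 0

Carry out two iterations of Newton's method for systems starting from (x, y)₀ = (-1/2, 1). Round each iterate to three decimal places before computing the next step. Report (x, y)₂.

At (-1/2, 1): F = (-2.250, 0.500).
Jacobian J = [[2·x + 3·y^2 + 2·y, 6·x·y + 2·x - 2·y], [-8·x·y - y^2, -4·x^2 - 2·x·y]].
At the point, J = [[4.000, -6.000], [3.000, 0.000]] (det J = 18.000).
Solving J·Δ = −F gives Δ = (-0.167, -0.486).
Then the next iterate is (x, y)₁ = (-0.667, 0.514).
Round to (-0.667, 0.514) and repeat: F = (-0.03364, 0.26153), J = [[0.48659, -4.41903], [2.47851, -1.09388]].
Δ = (-0.114, -0.020), so (x, y)₂ = (-0.781, 0.494).

(-0.781, 0.494)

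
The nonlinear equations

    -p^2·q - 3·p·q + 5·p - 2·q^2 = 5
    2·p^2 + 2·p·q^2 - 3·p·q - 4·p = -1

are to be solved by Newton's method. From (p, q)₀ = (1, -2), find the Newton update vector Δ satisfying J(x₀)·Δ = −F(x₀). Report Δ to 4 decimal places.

At (1, -2): F = (0.0000, 13.0000).
Jacobian J = [[-2·p·q - 3·q + 5, -p^2 - 3·p - 4·q], [4·p + 2·q^2 - 3·q - 4, 4·p·q - 3·p]].
At the point, J = [[15.0000, 4.0000], [14.0000, -11.0000]] (det J = -221.0000).
Solving J·Δ = −F gives Δ = (-0.2353, 0.8824).

(-0.2353, 0.8824)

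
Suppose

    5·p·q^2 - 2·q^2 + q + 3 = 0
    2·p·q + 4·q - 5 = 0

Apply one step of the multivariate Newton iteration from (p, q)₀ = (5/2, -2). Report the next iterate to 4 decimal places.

(37.2500, 16.0000)

At (5/2, -2): F = (43.0000, -23.0000).
Jacobian J = [[5·q^2, 10·p·q - 4·q + 1], [2·q, 2·p + 4]].
At the point, J = [[20.0000, -41.0000], [-4.0000, 9.0000]] (det J = 16.0000).
Solving J·Δ = −F gives Δ = (34.7500, 18.0000).
Then the next iterate is (p, q)₁ = (37.2500, 16.0000).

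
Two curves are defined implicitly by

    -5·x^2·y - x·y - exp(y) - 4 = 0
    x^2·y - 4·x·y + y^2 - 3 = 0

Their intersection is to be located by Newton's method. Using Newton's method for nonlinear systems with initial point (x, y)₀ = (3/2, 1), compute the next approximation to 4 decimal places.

At (3/2, 1): F = (-19.468282, -5.7500).
Jacobian J = [[-10·x·y - y, -5·x^2 - x - exp(y)], [2·x·y - 4·y, x^2 - 4·x + 2·y]].
At the point, J = [[-16.0000, -15.468282], [-1.0000, -1.7500]] (det J = 12.531718).
Solving J·Δ = −F gives Δ = (4.3787, -5.7879).
Then the next iterate is (x, y)₁ = (5.8787, -4.7879).

(5.8787, -4.7879)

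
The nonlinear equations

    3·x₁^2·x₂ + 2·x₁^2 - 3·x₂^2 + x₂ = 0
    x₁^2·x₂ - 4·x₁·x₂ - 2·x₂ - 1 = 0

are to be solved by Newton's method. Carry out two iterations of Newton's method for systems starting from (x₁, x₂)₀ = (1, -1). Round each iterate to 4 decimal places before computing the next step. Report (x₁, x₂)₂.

At (1, -1): F = (-5.0000, 4.0000).
Jacobian J = [[6·x₁·x₂ + 4·x₁, 3·x₁^2 - 6·x₂ + 1], [2·x₁·x₂ - 4·x₂, x₁^2 - 4·x₁ - 2]].
At the point, J = [[-2.0000, 10.0000], [2.0000, -5.0000]] (det J = -10.0000).
Solving J·Δ = −F gives Δ = (-1.5000, 0.2000).
Then the next iterate is (x₁, x₂)₁ = (-0.5000, -0.8000).
Round to (-0.5000, -0.8000) and repeat: F = (-2.8200, -1.2000), J = [[0.4000, 6.5500], [4.0000, 0.2500]].
Δ = (0.2741, 0.4138), so (x₁, x₂)₂ = (-0.2259, -0.3862).

(-0.2259, -0.3862)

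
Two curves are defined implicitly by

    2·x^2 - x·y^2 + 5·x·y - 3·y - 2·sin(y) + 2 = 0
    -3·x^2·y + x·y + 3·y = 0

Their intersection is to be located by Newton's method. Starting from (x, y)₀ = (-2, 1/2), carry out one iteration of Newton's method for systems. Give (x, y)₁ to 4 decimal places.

At (-2, 1/2): F = (3.041149, -5.5000).
Jacobian J = [[4·x - y^2 + 5·y, -2·x·y + 5·x - 2·cos(y) - 3], [-6·x·y + y, -3·x^2 + x + 3]].
At the point, J = [[-5.7500, -12.755165], [6.5000, -11.0000]] (det J = 146.158573).
Solving J·Δ = −F gives Δ = (0.7089, -0.0811).
Then the next iterate is (x, y)₁ = (-1.2911, 0.4189).

(-1.2911, 0.4189)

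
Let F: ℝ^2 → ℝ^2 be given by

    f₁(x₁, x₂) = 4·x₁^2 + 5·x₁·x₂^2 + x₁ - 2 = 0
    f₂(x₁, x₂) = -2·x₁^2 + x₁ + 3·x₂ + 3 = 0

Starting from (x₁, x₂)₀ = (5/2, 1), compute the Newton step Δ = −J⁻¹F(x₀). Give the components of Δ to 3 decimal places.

At (5/2, 1): F = (38.000, -4.000).
Jacobian J = [[8·x₁ + 5·x₂^2 + 1, 10·x₁·x₂], [-4·x₁ + 1, 3]].
At the point, J = [[26.000, 25.000], [-9.000, 3.000]] (det J = 303.000).
Solving J·Δ = −F gives Δ = (-0.706, -0.785).

(-0.706, -0.785)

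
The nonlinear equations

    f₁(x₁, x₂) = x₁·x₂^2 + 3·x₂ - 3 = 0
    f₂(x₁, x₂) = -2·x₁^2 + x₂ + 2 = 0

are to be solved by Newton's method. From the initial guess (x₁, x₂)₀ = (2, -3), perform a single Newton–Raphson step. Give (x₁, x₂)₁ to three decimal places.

At (2, -3): F = (6.000, -9.000).
Jacobian J = [[x₂^2, 2·x₁·x₂ + 3], [-4·x₁, 1]].
At the point, J = [[9.000, -9.000], [-8.000, 1.000]] (det J = -63.000).
Solving J·Δ = −F gives Δ = (-1.190, -0.524).
Then the next iterate is (x₁, x₂)₁ = (0.810, -3.524).

(0.810, -3.524)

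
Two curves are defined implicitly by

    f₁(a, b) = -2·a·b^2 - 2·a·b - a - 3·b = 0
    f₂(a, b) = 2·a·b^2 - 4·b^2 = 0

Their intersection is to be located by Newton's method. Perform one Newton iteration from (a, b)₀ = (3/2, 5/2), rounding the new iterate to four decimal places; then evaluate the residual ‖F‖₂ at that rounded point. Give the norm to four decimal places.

At (3/2, 5/2): F = (-35.2500, -6.2500).
Jacobian J = [[-2·b^2 - 2·b - 1, -4·a·b - 2·a - 3], [2·b^2, 4·a·b - 8·b]].
At the point, J = [[-18.5000, -21.0000], [12.5000, -5.0000]] (det J = 355.0000).
Solving J·Δ = −F gives Δ = (-0.1268, -1.5669).
Then the next iterate is (a, b)₁ = (1.3732, 0.9331).
Re-evaluating at (1.3732, 0.9331): F = (-9.126389, -1.091479), so ‖F‖₂ = 9.1914.

9.1914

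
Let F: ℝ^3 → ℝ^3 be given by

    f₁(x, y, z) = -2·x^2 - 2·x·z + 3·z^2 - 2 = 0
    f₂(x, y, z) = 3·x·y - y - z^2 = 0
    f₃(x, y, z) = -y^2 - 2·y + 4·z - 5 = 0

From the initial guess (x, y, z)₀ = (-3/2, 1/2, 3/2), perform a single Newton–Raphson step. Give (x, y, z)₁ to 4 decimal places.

(-1.3895, -0.1480, 1.0765)

At (-3/2, 1/2, 3/2): F = (4.7500, -5.0000, -0.2500).
Jacobian J = [[-4·x - 2·z, 0, -2·x + 6·z], [3·y, 3·x - 1, -2·z], [0, -2·y - 2, 4]].
At the point, J = [[3.0000, 0.0000, 12.0000], [1.5000, -5.5000, -3.0000], [0.0000, -3.0000, 4.0000]] (det J = -147.0000).
Solving J·Δ = −F gives Δ = (0.1105, -0.6480, -0.4235).
Then the next iterate is (x, y, z)₁ = (-1.3895, -0.1480, 1.0765).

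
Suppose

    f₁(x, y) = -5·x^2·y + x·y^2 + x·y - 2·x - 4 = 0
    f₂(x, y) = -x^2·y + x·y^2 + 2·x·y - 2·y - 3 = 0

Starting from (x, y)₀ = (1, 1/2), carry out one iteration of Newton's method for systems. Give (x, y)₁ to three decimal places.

(14.000, -29.167)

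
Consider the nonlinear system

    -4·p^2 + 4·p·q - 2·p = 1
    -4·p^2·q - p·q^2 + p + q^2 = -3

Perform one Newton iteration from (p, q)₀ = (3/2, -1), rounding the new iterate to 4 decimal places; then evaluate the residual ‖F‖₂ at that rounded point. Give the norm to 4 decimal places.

At (3/2, -1): F = (-19.0000, 13.0000).
Jacobian J = [[-8·p + 4·q - 2, 4·p], [-8·p·q - q^2 + 1, -4·p^2 - 2·p·q + 2·q]].
At the point, J = [[-18.0000, 6.0000], [12.0000, -8.0000]] (det J = 72.0000).
Solving J·Δ = −F gives Δ = (-1.0278, 0.0833).
Then the next iterate is (p, q)₁ = (0.4722, -0.9167).
Re-evaluating at (0.4722, -0.9167): F = (-4.567754, 4.733328), so ‖F‖₂ = 6.5779.

6.5779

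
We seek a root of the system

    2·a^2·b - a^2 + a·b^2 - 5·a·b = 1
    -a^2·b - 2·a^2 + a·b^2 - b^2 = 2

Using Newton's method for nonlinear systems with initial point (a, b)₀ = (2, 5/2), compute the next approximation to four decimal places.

At (2, 5/2): F = (2.5000, -13.7500).
Jacobian J = [[4·a·b - 2·a + b^2 - 5·b, 2·a^2 + 2·a·b - 5·a], [-2·a·b - 4·a + b^2, -a^2 + 2·a·b - 2·b]].
At the point, J = [[9.7500, 8.0000], [-11.7500, 1.0000]] (det J = 103.7500).
Solving J·Δ = −F gives Δ = (-1.0843, 1.0090).
Then the next iterate is (a, b)₁ = (0.9157, 3.5090).

(0.9157, 3.5090)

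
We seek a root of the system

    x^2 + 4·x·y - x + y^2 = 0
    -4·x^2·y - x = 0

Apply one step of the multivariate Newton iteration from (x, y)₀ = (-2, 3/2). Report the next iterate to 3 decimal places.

(-1.495, 0.851)

At (-2, 3/2): F = (-3.750, -22.000).
Jacobian J = [[2·x + 4·y - 1, 4·x + 2·y], [-8·x·y - 1, -4·x^2]].
At the point, J = [[1.000, -5.000], [23.000, -16.000]] (det J = 99.000).
Solving J·Δ = −F gives Δ = (0.505, -0.649).
Then the next iterate is (x, y)₁ = (-1.495, 0.851).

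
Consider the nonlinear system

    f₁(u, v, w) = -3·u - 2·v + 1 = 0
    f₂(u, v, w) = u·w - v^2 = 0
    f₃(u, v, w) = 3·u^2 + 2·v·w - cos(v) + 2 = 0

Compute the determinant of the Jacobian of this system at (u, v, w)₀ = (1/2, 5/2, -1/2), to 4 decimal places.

66.3977

J = [[-3, -2, 0], [w, -2·v, u], [6·u, 2·w + sin(v), 2·v]].
At the point, J = [[-3.0000, -2.0000, 0.0000], [-0.5000, -5.0000, 0.5000], [3.0000, -0.401528, 5.0000]].
det J = 66.3977.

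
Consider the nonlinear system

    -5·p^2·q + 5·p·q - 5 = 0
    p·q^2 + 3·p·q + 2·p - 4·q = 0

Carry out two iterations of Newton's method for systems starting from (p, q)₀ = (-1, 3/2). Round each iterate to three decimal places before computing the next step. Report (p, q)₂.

At (-1, 3/2): F = (-20.000, -14.750).
Jacobian J = [[-10·p·q + 5·q, -5·p^2 + 5·p], [q^2 + 3·q + 2, 2·p·q + 3·p - 4]].
At the point, J = [[22.500, -10.000], [8.750, -10.000]] (det J = -137.500).
Solving J·Δ = −F gives Δ = (0.382, -1.141).
Then the next iterate is (p, q)₁ = (-0.618, 0.359).
Round to (-0.618, 0.359) and repeat: F = (-6.79486, -3.41723), J = [[4.01362, -4.99962], [3.20588, -6.29772]].
Δ = (2.780, 0.872), so (p, q)₂ = (2.162, 1.231).

(2.162, 1.231)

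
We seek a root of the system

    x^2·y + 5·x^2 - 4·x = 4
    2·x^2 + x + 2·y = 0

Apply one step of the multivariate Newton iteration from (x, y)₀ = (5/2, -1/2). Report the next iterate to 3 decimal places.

At (5/2, -1/2): F = (14.125, 14.000).
Jacobian J = [[2·x·y + 10·x - 4, x^2], [4·x + 1, 2]].
At the point, J = [[18.500, 6.250], [11.000, 2.000]] (det J = -31.750).
Solving J·Δ = −F gives Δ = (-1.866, 3.264).
Then the next iterate is (x, y)₁ = (0.634, 2.764).

(0.634, 2.764)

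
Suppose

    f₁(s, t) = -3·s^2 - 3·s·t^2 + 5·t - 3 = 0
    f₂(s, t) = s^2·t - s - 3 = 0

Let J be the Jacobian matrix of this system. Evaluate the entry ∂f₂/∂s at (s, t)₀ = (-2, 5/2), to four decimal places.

-11.0000

∂f₂/∂s = 2·s·t - 1.
At (-2, 5/2) this is -11.0000.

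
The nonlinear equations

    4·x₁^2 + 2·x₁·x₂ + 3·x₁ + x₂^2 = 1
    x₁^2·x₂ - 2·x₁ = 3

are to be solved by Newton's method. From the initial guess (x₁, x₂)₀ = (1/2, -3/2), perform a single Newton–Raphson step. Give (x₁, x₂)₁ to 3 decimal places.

At (1/2, -3/2): F = (2.250, -4.375).
Jacobian J = [[8·x₁ + 2·x₂ + 3, 2·x₁ + 2·x₂], [2·x₁·x₂ - 2, x₁^2]].
At the point, J = [[4.000, -2.000], [-3.500, 0.250]] (det J = -6.000).
Solving J·Δ = −F gives Δ = (-1.365, -1.604).
Then the next iterate is (x₁, x₂)₁ = (-0.865, -3.104).

(-0.865, -3.104)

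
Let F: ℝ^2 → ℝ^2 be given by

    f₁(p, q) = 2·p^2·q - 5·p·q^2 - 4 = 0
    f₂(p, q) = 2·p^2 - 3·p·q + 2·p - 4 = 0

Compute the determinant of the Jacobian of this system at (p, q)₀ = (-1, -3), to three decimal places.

J = [[4·p·q - 5·q^2, 2·p^2 - 10·p·q], [4·p - 3·q + 2, -3·p]].
At the point, J = [[-33.000, -28.000], [7.000, 3.000]].
det J = 97.000.

97.000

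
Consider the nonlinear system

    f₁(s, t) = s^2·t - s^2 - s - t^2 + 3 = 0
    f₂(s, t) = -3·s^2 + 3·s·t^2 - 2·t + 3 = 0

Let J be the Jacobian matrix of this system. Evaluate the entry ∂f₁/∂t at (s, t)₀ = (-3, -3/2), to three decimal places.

∂f₁/∂t = s^2 - 2·t.
At (-3, -3/2) this is 12.000.

12.000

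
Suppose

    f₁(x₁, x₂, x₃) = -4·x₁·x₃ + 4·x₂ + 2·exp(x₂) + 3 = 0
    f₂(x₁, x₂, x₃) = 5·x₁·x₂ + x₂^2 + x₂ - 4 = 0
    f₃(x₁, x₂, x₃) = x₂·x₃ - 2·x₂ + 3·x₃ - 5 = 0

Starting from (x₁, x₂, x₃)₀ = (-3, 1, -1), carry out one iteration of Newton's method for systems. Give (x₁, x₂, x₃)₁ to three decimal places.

At (-3, 1, -1): F = (0.43656, -17.000, -11.000).
Jacobian J = [[-4·x₃, 2·exp(x₂) + 4, -4·x₁], [5·x₂, 5·x₁ + 2·x₂ + 1, 0], [0, x₃ - 2, x₂ + 3]].
At the point, J = [[4.000, 9.43656, 12.000], [5.000, -12.000, 0.000], [0.000, -3.000, 4.000]] (det J = -560.73127).
Solving J·Δ = −F gives Δ = (-0.626, -1.678, 1.492).
Then the next iterate is (x₁, x₂, x₃)₁ = (-3.626, -0.678, 0.492).

(-3.626, -0.678, 0.492)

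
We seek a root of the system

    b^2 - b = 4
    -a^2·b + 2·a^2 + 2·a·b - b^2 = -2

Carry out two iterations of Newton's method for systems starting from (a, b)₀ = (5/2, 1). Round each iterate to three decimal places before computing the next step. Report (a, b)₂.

At (5/2, 1): F = (-4.000, 12.250).
Jacobian J = [[0, 2·b - 1], [-2·a·b + 4·a + 2·b, -a^2 + 2·a - 2·b]].
At the point, J = [[0.000, 1.000], [7.000, -3.250]] (det J = -7.000).
Solving J·Δ = −F gives Δ = (0.107, 4.000).
Then the next iterate is (a, b)₁ = (2.607, 5.000).
Round to (2.607, 5.000) and repeat: F = (16.000, -17.31935), J = [[0.000, 9.000], [-5.642, -11.58245]].
Δ = (0.580, -1.778), so (a, b)₂ = (3.187, 3.222).

(3.187, 3.222)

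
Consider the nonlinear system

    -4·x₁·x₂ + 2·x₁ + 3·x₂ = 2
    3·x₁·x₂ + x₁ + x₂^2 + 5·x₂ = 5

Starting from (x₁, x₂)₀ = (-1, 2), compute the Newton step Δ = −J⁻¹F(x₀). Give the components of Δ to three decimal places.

(0.541, -0.965)

At (-1, 2): F = (10.000, 2.000).
Jacobian J = [[-4·x₂ + 2, -4·x₁ + 3], [3·x₂ + 1, 3·x₁ + 2·x₂ + 5]].
At the point, J = [[-6.000, 7.000], [7.000, 6.000]] (det J = -85.000).
Solving J·Δ = −F gives Δ = (0.541, -0.965).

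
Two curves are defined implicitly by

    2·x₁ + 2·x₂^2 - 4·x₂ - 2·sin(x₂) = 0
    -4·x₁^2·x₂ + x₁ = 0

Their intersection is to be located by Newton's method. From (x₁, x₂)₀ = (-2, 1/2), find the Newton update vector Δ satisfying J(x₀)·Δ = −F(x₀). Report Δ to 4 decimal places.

At (-2, 1/2): F = (-6.458851, -10.0000).
Jacobian J = [[2, 4·x₂ - 2·cos(x₂) - 4], [-8·x₁·x₂ + 1, -4·x₁^2]].
At the point, J = [[2.0000, -3.755165], [9.0000, -16.0000]] (det J = 1.796486).
Solving J·Δ = −F gives Δ = (-36.6215, -21.2246).

(-36.6215, -21.2246)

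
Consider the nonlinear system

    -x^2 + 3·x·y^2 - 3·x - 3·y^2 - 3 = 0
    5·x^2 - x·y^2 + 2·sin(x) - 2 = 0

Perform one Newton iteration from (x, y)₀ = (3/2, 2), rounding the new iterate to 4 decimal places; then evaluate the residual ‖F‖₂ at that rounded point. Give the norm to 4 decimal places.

0.4549

At (3/2, 2): F = (-3.7500, 5.244990).
Jacobian J = [[-2·x + 3·y^2 - 3, 6·x·y - 6·y], [10·x - y^2 + 2·cos(x), -2·x·y]].
At the point, J = [[6.0000, 6.0000], [11.141474, -6.0000]] (det J = -102.848846).
Solving J·Δ = −F gives Δ = (-0.0872, 0.7122).
Then the next iterate is (x, y)₁ = (1.4128, 2.7122).
Re-evaluating at (1.4128, 2.7122): F = (-0.124698, -0.437489), so ‖F‖₂ = 0.4549.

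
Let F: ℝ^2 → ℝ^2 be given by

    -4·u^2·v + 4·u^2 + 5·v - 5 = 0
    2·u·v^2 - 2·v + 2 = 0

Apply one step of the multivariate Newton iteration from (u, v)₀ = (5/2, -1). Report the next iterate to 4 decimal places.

At (5/2, -1): F = (40.0000, 9.0000).
Jacobian J = [[-8·u·v + 8·u, -4·u^2 + 5], [2·v^2, 4·u·v - 2]].
At the point, J = [[40.0000, -20.0000], [2.0000, -12.0000]] (det J = -440.0000).
Solving J·Δ = −F gives Δ = (-0.6818, 0.6364).
Then the next iterate is (u, v)₁ = (1.8182, -0.3636).

(1.8182, -0.3636)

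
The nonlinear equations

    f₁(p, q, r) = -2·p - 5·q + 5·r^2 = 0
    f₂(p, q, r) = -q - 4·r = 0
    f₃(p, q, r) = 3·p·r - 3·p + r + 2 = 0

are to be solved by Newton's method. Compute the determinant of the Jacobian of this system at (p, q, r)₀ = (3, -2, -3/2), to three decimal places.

-17.500

J = [[-2, -5, 10·r], [0, -1, -4], [3·r - 3, 0, 3·p + 1]].
At the point, J = [[-2.000, -5.000, -15.000], [0.000, -1.000, -4.000], [-7.500, 0.000, 10.000]].
det J = -17.500.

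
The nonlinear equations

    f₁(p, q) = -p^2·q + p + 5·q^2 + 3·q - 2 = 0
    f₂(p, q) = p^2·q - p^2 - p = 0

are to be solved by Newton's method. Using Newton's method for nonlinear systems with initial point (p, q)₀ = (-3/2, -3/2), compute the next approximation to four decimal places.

(-0.9823, -1.1622)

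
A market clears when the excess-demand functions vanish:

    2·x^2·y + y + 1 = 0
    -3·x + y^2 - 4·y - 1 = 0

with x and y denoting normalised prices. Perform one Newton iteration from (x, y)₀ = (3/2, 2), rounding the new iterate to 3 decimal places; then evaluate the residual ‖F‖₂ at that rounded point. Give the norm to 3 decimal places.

At (3/2, 2): F = (12.000, -9.500).
Jacobian J = [[4·x·y, 2·x^2 + 1], [-3, 2·y - 4]].
At the point, J = [[12.000, 5.500], [-3.000, 0.000]] (det J = 16.500).
Solving J·Δ = −F gives Δ = (-3.167, 4.727).
Then the next iterate is (x, y)₁ = (-1.667, 6.727).
Re-evaluating at (-1.667, 6.727): F = (45.11417, 22.34553), so ‖F‖₂ = 50.345.

50.345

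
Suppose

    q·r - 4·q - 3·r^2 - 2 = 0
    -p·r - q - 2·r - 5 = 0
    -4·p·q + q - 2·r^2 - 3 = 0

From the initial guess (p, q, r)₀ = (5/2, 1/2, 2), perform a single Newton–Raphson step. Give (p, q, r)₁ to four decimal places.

(-1.8676, 0.9824, 0.6118)

At (5/2, 1/2, 2): F = (-15.0000, -14.5000, -15.5000).
Jacobian J = [[0, r - 4, q - 6·r], [-r, -1, -p - 2], [-4·q, -4·p + 1, -4·r]].
At the point, J = [[0.0000, -2.0000, -11.5000], [-2.0000, -1.0000, -4.5000], [-2.0000, -9.0000, -8.0000]] (det J = -170.0000).
Solving J·Δ = −F gives Δ = (-4.3676, 0.4824, -1.3882).
Then the next iterate is (p, q, r)₁ = (-1.8676, 0.9824, 0.6118).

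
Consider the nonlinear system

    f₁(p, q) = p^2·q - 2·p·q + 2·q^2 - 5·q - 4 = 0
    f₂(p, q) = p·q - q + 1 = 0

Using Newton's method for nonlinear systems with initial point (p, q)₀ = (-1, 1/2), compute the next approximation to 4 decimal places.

At (-1, 1/2): F = (-4.5000, 0.0000).
Jacobian J = [[2·p·q - 2·q, p^2 - 2·p + 4·q - 5], [q, p - 1]].
At the point, J = [[-2.0000, 0.0000], [0.5000, -2.0000]] (det J = 4.0000).
Solving J·Δ = −F gives Δ = (-2.2500, -0.5625).
Then the next iterate is (p, q)₁ = (-3.2500, -0.0625).

(-3.2500, -0.0625)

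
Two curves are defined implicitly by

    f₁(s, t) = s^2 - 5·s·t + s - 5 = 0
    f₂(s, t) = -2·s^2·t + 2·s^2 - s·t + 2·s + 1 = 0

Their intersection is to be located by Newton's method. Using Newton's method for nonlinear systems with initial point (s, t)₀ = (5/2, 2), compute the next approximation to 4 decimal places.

At (5/2, 2): F = (-21.2500, -11.5000).
Jacobian J = [[2·s - 5·t + 1, -5·s], [-4·s·t + 4·s - t + 2, -2·s^2 - s]].
At the point, J = [[-4.0000, -12.5000], [-10.0000, -15.0000]] (det J = -65.0000).
Solving J·Δ = −F gives Δ = (2.6923, -2.5615).
Then the next iterate is (s, t)₁ = (5.1923, -0.5615).

(5.1923, -0.5615)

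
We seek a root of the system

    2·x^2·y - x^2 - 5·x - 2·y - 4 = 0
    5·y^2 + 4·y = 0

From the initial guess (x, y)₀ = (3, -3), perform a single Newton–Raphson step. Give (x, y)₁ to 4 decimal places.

At (3, -3): F = (-76.0000, 33.0000).
Jacobian J = [[4·x·y - 2·x - 5, 2·x^2 - 2], [0, 10·y + 4]].
At the point, J = [[-47.0000, 16.0000], [0.0000, -26.0000]] (det J = 1222.0000).
Solving J·Δ = −F gives Δ = (-1.1849, 1.2692).
Then the next iterate is (x, y)₁ = (1.8151, -1.7308).

(1.8151, -1.7308)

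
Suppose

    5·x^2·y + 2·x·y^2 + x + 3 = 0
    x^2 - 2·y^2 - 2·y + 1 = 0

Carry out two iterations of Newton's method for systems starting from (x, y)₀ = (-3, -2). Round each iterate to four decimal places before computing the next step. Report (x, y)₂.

At (-3, -2): F = (-114.0000, 6.0000).
Jacobian J = [[10·x·y + 2·y^2 + 1, 5·x^2 + 4·x·y], [2·x, -4·y - 2]].
At the point, J = [[69.0000, 69.0000], [-6.0000, 6.0000]] (det J = 828.0000).
Solving J·Δ = −F gives Δ = (1.3261, 0.3261).
Then the next iterate is (x, y)₁ = (-1.6739, -1.6739).
Round to (-1.6739, -1.6739) and repeat: F = (-31.505086, 1.545859), J = [[34.623295, 25.217471], [-3.3478, 4.6956]].
Δ = (0.7568, 0.2103), so (x, y)₂ = (-0.9171, -1.4636).

(-0.9171, -1.4636)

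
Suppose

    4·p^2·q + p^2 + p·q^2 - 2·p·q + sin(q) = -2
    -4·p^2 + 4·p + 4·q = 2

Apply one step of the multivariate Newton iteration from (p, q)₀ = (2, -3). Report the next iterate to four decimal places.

(1.4499, 0.8498)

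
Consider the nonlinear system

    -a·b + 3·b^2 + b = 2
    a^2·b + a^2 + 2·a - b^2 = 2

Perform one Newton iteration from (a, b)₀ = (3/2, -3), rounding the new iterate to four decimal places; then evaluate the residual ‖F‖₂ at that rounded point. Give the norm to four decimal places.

6.8708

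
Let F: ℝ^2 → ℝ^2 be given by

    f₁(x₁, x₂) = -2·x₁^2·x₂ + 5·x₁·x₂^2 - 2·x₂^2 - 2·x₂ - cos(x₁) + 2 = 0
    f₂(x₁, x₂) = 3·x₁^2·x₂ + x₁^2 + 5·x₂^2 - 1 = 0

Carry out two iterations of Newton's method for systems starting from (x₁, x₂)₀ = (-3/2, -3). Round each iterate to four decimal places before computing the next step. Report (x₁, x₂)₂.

At (-3/2, -3): F = (-64.070737, 26.0000).
Jacobian J = [[-4·x₁·x₂ + 5·x₂^2 + sin(x₁), -2·x₁^2 + 10·x₁·x₂ - 4·x₂ - 2], [6·x₁·x₂ + 2·x₁, 3·x₁^2 + 10·x₂]].
At the point, J = [[26.002505, 50.5000], [24.0000, -23.2500]] (det J = -1816.558242).
Solving J·Δ = −F gives Δ = (0.0972, 1.2187).
Then the next iterate is (x₁, x₂)₁ = (-1.4028, -1.7813).
Round to (-1.4028, -1.7813) and repeat: F = (-16.195642, 6.317014), J = [[4.883996, 26.177581], [12.187246, -11.909456]].
Δ = (0.0730, 0.6051), so (x₁, x₂)₂ = (-1.3298, -1.1762).

(-1.3298, -1.1762)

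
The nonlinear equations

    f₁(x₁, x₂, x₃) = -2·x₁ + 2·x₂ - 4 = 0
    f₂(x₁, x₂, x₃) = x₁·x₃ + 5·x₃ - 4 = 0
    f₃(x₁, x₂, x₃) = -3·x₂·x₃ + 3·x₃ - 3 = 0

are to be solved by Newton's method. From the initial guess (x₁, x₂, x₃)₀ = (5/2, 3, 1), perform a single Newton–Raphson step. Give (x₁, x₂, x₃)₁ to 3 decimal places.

(-2.364, -0.364, 1.182)

At (5/2, 3, 1): F = (-3.000, 3.500, -9.000).
Jacobian J = [[-2, 2, 0], [x₃, 0, x₁ + 5], [0, -3·x₃, -3·x₂ + 3]].
At the point, J = [[-2.000, 2.000, 0.000], [1.000, 0.000, 7.500], [0.000, -3.000, -6.000]] (det J = -33.000).
Solving J·Δ = −F gives Δ = (-4.864, -3.364, 0.182).
Then the next iterate is (x₁, x₂, x₃)₁ = (-2.364, -0.364, 1.182).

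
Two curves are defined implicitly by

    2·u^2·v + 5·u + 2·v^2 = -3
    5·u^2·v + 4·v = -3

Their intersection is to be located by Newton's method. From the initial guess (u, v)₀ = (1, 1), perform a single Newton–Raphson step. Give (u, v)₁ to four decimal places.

At (1, 1): F = (12.0000, 12.0000).
Jacobian J = [[4·u·v + 5, 2·u^2 + 4·v], [10·u·v, 5·u^2 + 4]].
At the point, J = [[9.0000, 6.0000], [10.0000, 9.0000]] (det J = 21.0000).
Solving J·Δ = −F gives Δ = (-1.7143, 0.5714).
Then the next iterate is (u, v)₁ = (-0.7143, 1.5714).

(-0.7143, 1.5714)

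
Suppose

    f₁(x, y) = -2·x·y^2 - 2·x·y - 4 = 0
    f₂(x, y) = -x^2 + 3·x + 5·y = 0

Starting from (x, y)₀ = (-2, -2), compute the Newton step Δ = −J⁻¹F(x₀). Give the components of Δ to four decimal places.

(3.4375, -0.8125)

At (-2, -2): F = (4.0000, -20.0000).
Jacobian J = [[-2·y^2 - 2·y, -4·x·y - 2·x], [-2·x + 3, 5]].
At the point, J = [[-4.0000, -12.0000], [7.0000, 5.0000]] (det J = 64.0000).
Solving J·Δ = −F gives Δ = (3.4375, -0.8125).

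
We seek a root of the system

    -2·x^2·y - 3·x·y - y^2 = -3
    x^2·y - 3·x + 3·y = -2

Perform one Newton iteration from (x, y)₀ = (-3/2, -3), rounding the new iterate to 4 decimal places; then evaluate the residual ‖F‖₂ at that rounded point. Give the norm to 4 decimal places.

1.4766

At (-3/2, -3): F = (-6.0000, -9.2500).
Jacobian J = [[-4·x·y - 3·y, -2·x^2 - 3·x - 2·y], [2·x·y - 3, x^2 + 3]].
At the point, J = [[-9.0000, 6.0000], [6.0000, 5.2500]] (det J = -83.2500).
Solving J·Δ = −F gives Δ = (0.2883, 1.4324).
Then the next iterate is (x, y)₁ = (-1.2117, -1.5676).
Re-evaluating at (-1.2117, -1.5676): F = (-0.552599, -1.369277), so ‖F‖₂ = 1.4766.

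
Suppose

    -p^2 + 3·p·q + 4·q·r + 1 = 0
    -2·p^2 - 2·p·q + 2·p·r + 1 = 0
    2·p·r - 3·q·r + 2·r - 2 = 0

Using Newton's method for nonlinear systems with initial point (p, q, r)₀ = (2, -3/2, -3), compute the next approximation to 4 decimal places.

(0.7993, -0.1235, -1.6755)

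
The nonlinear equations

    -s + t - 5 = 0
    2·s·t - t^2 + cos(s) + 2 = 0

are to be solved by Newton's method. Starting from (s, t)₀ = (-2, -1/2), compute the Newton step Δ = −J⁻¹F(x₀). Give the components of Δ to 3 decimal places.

(-2.319, 1.181)

At (-2, -1/2): F = (-3.500, 3.33385).
Jacobian J = [[-1, 1], [2·t - sin(s), 2·s - 2·t]].
At the point, J = [[-1.000, 1.000], [-0.09070, -3.000]] (det J = 3.09070).
Solving J·Δ = −F gives Δ = (-2.319, 1.181).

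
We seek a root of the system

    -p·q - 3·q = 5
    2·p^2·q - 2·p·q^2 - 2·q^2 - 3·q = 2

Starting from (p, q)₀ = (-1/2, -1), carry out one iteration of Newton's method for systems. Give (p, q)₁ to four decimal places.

At (-1/2, -1): F = (-2.5000, -0.5000).
Jacobian J = [[-q, -p - 3], [4·p·q - 2·q^2, 2·p^2 - 4·p·q - 4·q - 3]].
At the point, J = [[1.0000, -2.5000], [0.0000, -0.5000]] (det J = -0.5000).
Solving J·Δ = −F gives Δ = (0.0000, -1.0000).
Then the next iterate is (p, q)₁ = (-0.5000, -2.0000).

(-0.5000, -2.0000)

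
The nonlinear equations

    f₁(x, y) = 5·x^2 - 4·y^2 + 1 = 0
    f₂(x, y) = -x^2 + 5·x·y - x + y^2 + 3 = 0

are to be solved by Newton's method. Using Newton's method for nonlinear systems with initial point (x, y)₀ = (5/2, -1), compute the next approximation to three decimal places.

(1.260, -0.656)

At (5/2, -1): F = (28.250, -17.250).
Jacobian J = [[10·x, -8·y], [-2·x + 5·y - 1, 5·x + 2·y]].
At the point, J = [[25.000, 8.000], [-11.000, 10.500]] (det J = 350.500).
Solving J·Δ = −F gives Δ = (-1.240, 0.344).
Then the next iterate is (x, y)₁ = (1.260, -0.656).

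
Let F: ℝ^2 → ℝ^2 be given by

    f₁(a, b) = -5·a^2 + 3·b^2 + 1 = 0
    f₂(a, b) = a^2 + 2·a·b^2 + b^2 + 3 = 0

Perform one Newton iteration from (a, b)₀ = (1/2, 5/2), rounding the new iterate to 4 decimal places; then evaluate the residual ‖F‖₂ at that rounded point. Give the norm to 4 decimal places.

At (1/2, 5/2): F = (18.5000, 15.7500).
Jacobian J = [[-10·a, 6·b], [2·a + 2·b^2, 4·a·b + 2·b]].
At the point, J = [[-5.0000, 15.0000], [13.5000, 10.0000]] (det J = -252.5000).
Solving J·Δ = −F gives Δ = (-0.2030, -1.3010).
Then the next iterate is (a, b)₁ = (0.2970, 1.1990).
Re-evaluating at (0.2970, 1.1990): F = (4.871758, 5.379745), so ‖F‖₂ = 7.2578.

7.2578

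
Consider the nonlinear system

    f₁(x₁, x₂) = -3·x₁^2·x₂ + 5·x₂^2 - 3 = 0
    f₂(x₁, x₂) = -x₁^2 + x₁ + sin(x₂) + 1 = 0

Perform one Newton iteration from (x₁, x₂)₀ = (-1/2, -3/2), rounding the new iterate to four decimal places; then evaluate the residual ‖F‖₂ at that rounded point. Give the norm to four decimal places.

2.1286

At (-1/2, -3/2): F = (9.3750, -0.747495).
Jacobian J = [[-6·x₁·x₂, -3·x₁^2 + 10·x₂], [-2·x₁ + 1, cos(x₂)]].
At the point, J = [[-4.5000, -15.7500], [2.0000, 0.070737]] (det J = 31.181683).
Solving J·Δ = −F gives Δ = (0.3563, 0.4934).
Then the next iterate is (x₁, x₂)₁ = (-0.1437, -1.0066).
Re-evaluating at (-0.1437, -1.0066): F = (2.128576, -0.009368), so ‖F‖₂ = 2.1286.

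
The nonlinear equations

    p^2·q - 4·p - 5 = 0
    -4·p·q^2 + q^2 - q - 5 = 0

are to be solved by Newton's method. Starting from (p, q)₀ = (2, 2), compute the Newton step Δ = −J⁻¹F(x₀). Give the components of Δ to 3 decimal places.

At (2, 2): F = (-5.000, -35.000).
Jacobian J = [[2·p·q - 4, p^2], [-4·q^2, -8·p·q + 2·q - 1]].
At the point, J = [[4.000, 4.000], [-16.000, -29.000]] (det J = -52.000).
Solving J·Δ = −F gives Δ = (5.481, -4.231).

(5.481, -4.231)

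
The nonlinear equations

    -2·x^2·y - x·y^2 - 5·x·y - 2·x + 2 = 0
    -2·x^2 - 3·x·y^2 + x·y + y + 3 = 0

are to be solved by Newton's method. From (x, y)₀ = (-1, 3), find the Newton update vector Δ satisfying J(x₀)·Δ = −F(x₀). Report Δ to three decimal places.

At (-1, 3): F = (22.000, 28.000).
Jacobian J = [[-4·x·y - y^2 - 5·y - 2, -2·x^2 - 2·x·y - 5·x], [-4·x - 3·y^2 + y, -6·x·y + x + 1]].
At the point, J = [[-14.000, 9.000], [-20.000, 18.000]] (det J = -72.000).
Solving J·Δ = −F gives Δ = (2.000, 0.667).

(2.000, 0.667)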